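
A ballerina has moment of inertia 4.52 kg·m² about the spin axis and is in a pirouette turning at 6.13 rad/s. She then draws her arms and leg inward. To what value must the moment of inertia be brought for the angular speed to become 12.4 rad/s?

I₂ ≈ 2.23 kg·m²

No external torque acts about the spin axis, so angular momentum is conserved.
I₂ = I₁ω₁ / ω₂ = (4.52)(6.13) / (12.4) = 2.234 kg·m².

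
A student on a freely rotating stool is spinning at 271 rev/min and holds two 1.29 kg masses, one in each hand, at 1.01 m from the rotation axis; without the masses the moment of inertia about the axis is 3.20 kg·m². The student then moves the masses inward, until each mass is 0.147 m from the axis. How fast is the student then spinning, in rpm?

ω₂ ≈ 485 rpm

Angular momentum about the spin axis is conserved since the torque about it is zero.
I₁ = 3.20 + 2(1.29)(1.01)² = 5.832 kg·m²; I₂ = 3.20 + 2(1.29)(0.147)² = 3.256 kg·m².
ω₂ = I₁ω₁ / I₂ = (5.832)(271 rpm) / (3.256) = 485.4 rpm.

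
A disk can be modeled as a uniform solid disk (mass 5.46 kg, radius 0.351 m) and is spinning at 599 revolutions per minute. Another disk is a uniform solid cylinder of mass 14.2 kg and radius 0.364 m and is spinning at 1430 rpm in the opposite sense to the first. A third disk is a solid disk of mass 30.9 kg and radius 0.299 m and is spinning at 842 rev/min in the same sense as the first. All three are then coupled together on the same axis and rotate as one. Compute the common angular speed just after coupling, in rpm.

No external torque acts about the common axis, so total angular momentum is conserved.
Moments of inertia: I_A = ½(5.46)(0.351)² = 0.3363 kg·m²; I_B = ½(14.2)(0.364)² = 0.9407 kg·m²; I_C = ½(30.9)(0.299)² = 1.381 kg·m².
Taking A's sense as positive: L = (0.3363)(599) − (0.9407)(1430) + (1.381)(842) = 19.24 kg·m²·rpm.
Combined I = 0.3363 + 0.9407 + 1.381 = 2.658 kg·m².
ω_f = L / I = 19.24 / 2.658 = 7.239 rpm.

|ω_f| ≈ 7.24 rpm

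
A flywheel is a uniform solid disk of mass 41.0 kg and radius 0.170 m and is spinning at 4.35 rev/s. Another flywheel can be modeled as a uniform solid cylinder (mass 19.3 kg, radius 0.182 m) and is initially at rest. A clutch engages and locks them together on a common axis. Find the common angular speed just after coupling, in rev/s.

No external torque acts about the common axis, so total angular momentum is conserved.
Moments of inertia: I_A = ½(41.0)(0.170)² = 0.5925 kg·m²; I_B = ½(19.3)(0.182)² = 0.3196 kg·m².
Taking A's sense as positive: L = (0.5925)(4.35) = 2.577 kg·m²·rev/s.
Combined I = 0.5925 + 0.3196 = 0.9121 kg·m².
ω_f = L / I = 2.577 / 0.9121 = 2.826 rev/s.

|ω_f| ≈ 2.83 rev/s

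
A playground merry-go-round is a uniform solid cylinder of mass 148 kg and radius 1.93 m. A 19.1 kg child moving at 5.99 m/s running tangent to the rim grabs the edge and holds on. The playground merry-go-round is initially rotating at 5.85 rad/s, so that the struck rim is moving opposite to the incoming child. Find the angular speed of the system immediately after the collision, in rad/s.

|ω_f| ≈ 4.01 rad/s

The axle reaction passes through the axle and exerts no torque about it; angular momentum about the axle is conserved through the impact.
I_p = ½(148)(1.93)² = 275.6 kg·m². Taking the sense of the child's angular momentum as positive, L_{child} = m v R = (19.1)(5.99)(1.93) = 220.8 kg·m²/s.
L_i = −I_p ω_p + m v R = −(275.6)(5.85) + 220.8 = -1392 kg·m²/s.
After sticking, I_f = I_p + m R² = 275.6 + (19.1)(1.93)² = 346.8 kg·m².
ω_f = L_i / I_f = -1392 / 346.8 = -4.013 rad/s.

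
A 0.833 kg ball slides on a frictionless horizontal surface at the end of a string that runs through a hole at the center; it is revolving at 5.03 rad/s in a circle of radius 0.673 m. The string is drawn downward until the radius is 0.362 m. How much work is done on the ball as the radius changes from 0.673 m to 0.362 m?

W ≈ 11.7 J

No torque about the axis ⇒ m r₁² ω₁ = m r₂² ω₂.
ω₂ = ω₁ (r₁/r₂)² = (5.03)(0.673/0.362)² = 17.39 rad/s.
W = ΔKE = ½m(v₂² − v₁²) = 11.72 J.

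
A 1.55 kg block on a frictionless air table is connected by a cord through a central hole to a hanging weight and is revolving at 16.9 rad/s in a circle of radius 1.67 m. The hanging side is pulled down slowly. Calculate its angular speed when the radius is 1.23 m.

The constraining force is radial, so m r² ω about the center is conserved.
ω₂ = ω₁ (r₁/r₂)² = (16.9)(1.67/1.23)² = 31.15 rad/s.

ω₂ ≈ 31.2 rad/s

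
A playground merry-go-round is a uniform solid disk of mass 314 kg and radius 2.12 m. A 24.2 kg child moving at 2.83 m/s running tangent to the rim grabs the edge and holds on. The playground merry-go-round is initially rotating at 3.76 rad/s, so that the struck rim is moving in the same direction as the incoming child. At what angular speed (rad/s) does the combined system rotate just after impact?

|ω_f| ≈ 3.44 rad/s

The axle reaction passes through the axle and exerts no torque about it; angular momentum about the axle is conserved through the impact.
I_p = ½(314)(2.12)² = 705.6 kg·m². Taking the sense of the child's angular momentum as positive, L_{child} = m v R = (24.2)(2.83)(2.12) = 145.2 kg·m²/s.
L_i = +I_p ω_p + m v R = +(705.6)(3.76) + 145.2 = 2798 kg·m²/s.
After sticking, I_f = I_p + m R² = 705.6 + (24.2)(2.12)² = 814.4 kg·m².
ω_f = L_i / I_f = 2798 / 814.4 = 3.436 rad/s.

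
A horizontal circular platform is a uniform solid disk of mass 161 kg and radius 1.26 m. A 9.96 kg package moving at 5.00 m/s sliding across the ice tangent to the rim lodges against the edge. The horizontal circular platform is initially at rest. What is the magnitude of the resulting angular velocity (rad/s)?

|ω_f| ≈ 0.437 rad/s

The axle reaction passes through the central axle and exerts no torque about it; angular momentum about the central axle is conserved through the impact.
I_p = ½(161)(1.26)² = 127.8 kg·m². Taking the sense of the package's angular momentum as positive, L_{package} = m v R = (9.96)(5.00)(1.26) = 62.75 kg·m²/s.
L_i = 0 + 62.75 = 62.75 kg·m²/s.
After sticking, I_f = I_p + m R² = 127.8 + (9.96)(1.26)² = 143.6 kg·m².
ω_f = L_i / I_f = 62.75 / 143.6 = 0.4369 rad/s.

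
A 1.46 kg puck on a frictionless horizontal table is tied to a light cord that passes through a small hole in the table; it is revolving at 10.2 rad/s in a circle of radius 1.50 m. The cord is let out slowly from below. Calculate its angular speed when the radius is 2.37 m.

No torque about the axis ⇒ m r₁² ω₁ = m r₂² ω₂.
ω₂ = ω₁ (r₁/r₂)² = (10.2)(1.50/2.37)² = 4.086 rad/s.

ω₂ ≈ 4.09 rad/s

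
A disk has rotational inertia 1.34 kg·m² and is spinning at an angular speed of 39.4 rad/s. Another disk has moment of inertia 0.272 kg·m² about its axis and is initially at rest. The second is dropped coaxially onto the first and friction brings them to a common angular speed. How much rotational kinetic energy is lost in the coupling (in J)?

No external torque acts about the common axis, so total angular momentum is conserved.
Taking A's sense as positive: L = (1.340)(39.4) = 52.80 kg·m²·rad/s.
Combined I = 1.340 + 0.2720 = 1.612 kg·m².
ω_f = L / I = 52.80 / 1.612 = 32.75 rad/s.
KE_i = ½ΣIω² = 1040 J; KE_f = ½(1.612)(32.75)² = 864.6 J.

ΔKE lost ≈ 175 J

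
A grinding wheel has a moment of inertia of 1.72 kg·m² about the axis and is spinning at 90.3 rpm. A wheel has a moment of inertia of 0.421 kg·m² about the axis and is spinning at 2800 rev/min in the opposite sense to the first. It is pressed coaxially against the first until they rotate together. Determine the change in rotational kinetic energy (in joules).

The coupling torques are internal; angular momentum about the shared axis is conserved.
Taking A's sense as positive: L = (1.720)(90.3) − (0.4210)(2800) = -1023 kg·m²·rpm.
Combined I = 1.720 + 0.4210 = 2.141 kg·m².
ω_f = L / I = -1023 / 2.141 = -478.0 rpm.
KE_i = ½ΣIω² = 18170 J; KE_f = ½(2.141)(50.06)² = 2683 J.

ΔKE ≈ -15500 J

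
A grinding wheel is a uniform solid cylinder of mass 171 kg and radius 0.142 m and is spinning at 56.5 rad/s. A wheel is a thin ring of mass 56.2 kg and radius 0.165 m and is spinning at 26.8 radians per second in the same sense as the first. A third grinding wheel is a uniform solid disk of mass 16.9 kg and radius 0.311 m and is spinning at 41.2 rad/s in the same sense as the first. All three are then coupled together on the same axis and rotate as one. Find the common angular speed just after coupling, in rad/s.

|ω_f| ≈ 42.3 rad/s

The coupling torques are internal; angular momentum about the shared axis is conserved.
Moments of inertia: I_A = ½(171)(0.142)² = 1.724 kg·m²; I_B = (56.2)(0.165)² = 1.530 kg·m²; I_C = ½(16.9)(0.311)² = 0.8173 kg·m².
Taking A's sense as positive: L = (1.724)(56.5) + (1.530)(26.8) + (0.8173)(41.2) = 172.1 kg·m²·rad/s.
Combined I = 1.724 + 1.530 + 0.8173 = 4.071 kg·m².
ω_f = L / I = 172.1 / 4.071 = 42.27 rad/s.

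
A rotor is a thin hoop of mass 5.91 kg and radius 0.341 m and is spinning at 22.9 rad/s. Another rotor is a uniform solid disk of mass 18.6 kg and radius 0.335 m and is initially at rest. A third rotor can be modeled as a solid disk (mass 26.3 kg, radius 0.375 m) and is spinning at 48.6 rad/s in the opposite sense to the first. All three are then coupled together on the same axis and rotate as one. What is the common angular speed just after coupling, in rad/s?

|ω_f| ≈ 20.7 rad/s

The coupling torques are internal; angular momentum about the shared axis is conserved.
Moments of inertia: I_A = (5.91)(0.341)² = 0.6872 kg·m²; I_B = ½(18.6)(0.335)² = 1.044 kg·m²; I_C = ½(26.3)(0.375)² = 1.849 kg·m².
Taking A's sense as positive: L = (0.6872)(22.9) − (1.849)(48.6) = -74.13 kg·m²·rad/s.
Combined I = 0.6872 + 1.044 + 1.849 = 3.580 kg·m².
ω_f = L / I = -74.13 / 3.580 = -20.71 rad/s.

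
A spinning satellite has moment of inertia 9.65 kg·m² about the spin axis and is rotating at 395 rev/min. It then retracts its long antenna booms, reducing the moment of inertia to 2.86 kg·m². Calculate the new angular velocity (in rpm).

ω₂ ≈ 1330 rpm

No external torque acts about the spin axis, so angular momentum is conserved.
ω₂ = I₁ω₁ / I₂ = (9.650)(395 rpm) / (2.860) = 1333 rpm.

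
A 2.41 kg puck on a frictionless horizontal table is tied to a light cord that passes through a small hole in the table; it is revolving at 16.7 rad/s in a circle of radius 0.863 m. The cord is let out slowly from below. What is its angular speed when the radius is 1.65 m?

No torque about the axis ⇒ m r₁² ω₁ = m r₂² ω₂.
ω₂ = ω₁ (r₁/r₂)² = (16.7)(0.863/1.65)² = 4.568 rad/s.

ω₂ ≈ 4.57 rad/s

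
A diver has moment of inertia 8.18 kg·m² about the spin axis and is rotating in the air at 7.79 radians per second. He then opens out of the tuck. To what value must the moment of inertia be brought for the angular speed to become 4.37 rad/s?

With no external torque about the axis, L is conserved: I₁ω₁ = I₂ω₂.
I₂ = I₁ω₁ / ω₂ = (8.18)(7.79) / (4.37) = 14.58 kg·m².

I₂ ≈ 14.6 kg·m²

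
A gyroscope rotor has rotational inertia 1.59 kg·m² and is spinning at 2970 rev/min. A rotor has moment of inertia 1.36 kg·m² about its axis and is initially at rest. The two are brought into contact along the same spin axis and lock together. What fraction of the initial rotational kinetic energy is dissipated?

No external torque acts about the common axis, so total angular momentum is conserved.
Taking A's sense as positive: L = (1.590)(2970) = 4722 kg·m²·rpm.
Combined I = 1.590 + 1.360 = 2.950 kg·m².
ω_f = L / I = 4722 / 2.950 = 1601 rpm.
KE_i = ½ΣIω² = 76900 J; KE_f = ½(2.950)(167.6)² = 41450 J.
Fraction dissipated = (KE_i − KE_f)/KE_i = 0.4610.

fraction ≈ 0.461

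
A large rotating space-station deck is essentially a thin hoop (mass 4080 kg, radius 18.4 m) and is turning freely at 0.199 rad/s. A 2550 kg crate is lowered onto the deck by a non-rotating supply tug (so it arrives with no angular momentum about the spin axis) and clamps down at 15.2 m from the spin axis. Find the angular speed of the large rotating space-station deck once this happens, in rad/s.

ω_f ≈ 0.140 rad/s

No external torque acts about the spin axis; L_before = L_after.
I_p = (4080)(18.4)² = 1.381e+06 kg·m².
Added inertia Σmr² = (2550)(15.2)² = 5.892e+05 kg·m²; I_f = 1.381e+06 + 5.892e+05 = 1.970e+06 kg·m².
ω_f = I_p ω_i / I_f = (1.381e+06)(0.199) / 1.970e+06 = 0.1395 rad/s.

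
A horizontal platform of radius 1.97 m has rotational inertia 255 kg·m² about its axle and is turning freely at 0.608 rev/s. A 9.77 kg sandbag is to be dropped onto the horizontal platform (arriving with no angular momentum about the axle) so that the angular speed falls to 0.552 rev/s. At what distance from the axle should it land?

r ≈ 1.63 m

No external torque acts about the axle; L_before = L_after.
I_p ω_i = (I_p + m r²) ω_f ⇒ m r² = I_p(ω_i/ω_f − 1) = 255.0(0.608/0.552 − 1) = 25.87 kg·m².
r = √(25.87/9.77) = 1.627 m.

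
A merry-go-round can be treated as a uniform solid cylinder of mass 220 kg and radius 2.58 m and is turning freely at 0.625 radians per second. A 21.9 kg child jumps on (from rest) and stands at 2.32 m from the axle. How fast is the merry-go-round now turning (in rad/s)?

The added mass arrives with no angular momentum about the axle, and any external torque about the axle is negligible, so the system's angular momentum is conserved.
I_p = ½(220)(2.58)² = 732.2 kg·m².
Added inertia Σmr² = (21.9)(2.32)² = 117.9 kg·m²; I_f = 732.2 + 117.9 = 850.1 kg·m².
ω_f = I_p ω_i / I_f = (732.2)(0.625) / 850.1 = 0.5383 rad/s.

ω_f ≈ 0.538 rad/s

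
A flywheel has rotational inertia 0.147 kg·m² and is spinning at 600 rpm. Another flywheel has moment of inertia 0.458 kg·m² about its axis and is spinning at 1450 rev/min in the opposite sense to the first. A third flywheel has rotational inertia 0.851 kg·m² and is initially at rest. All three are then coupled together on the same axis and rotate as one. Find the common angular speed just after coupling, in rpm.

|ω_f| ≈ 396 rpm

No external torque acts about the common axis, so total angular momentum is conserved.
Taking A's sense as positive: L = (0.1470)(600) − (0.4580)(1450) = -575.9 kg·m²·rpm.
Combined I = 0.1470 + 0.4580 + 0.8510 = 1.456 kg·m².
ω_f = L / I = -575.9 / 1.456 = -395.5 rpm.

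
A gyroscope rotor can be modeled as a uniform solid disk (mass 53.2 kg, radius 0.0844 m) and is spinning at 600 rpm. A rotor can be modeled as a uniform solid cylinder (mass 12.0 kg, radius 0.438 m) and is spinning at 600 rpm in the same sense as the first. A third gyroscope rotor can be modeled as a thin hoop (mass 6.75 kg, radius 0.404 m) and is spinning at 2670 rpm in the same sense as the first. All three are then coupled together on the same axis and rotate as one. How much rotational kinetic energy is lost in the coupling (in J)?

The coupling torques are internal; angular momentum about the shared axis is conserved.
Moments of inertia: I_A = ½(53.2)(0.0844)² = 0.1895 kg·m²; I_B = ½(12.0)(0.438)² = 1.151 kg·m²; I_C = (6.75)(0.404)² = 1.102 kg·m².
Taking A's sense as positive: L = (0.1895)(600) + (1.151)(600) + (1.102)(2670) = 3746 kg·m²·rpm.
Combined I = 0.1895 + 1.151 + 1.102 = 2.442 kg·m².
ω_f = L / I = 3746 / 2.442 = 1534 rpm.
KE_i = ½ΣIω² = 45710 J; KE_f = ½(2.442)(160.6)² = 31500 J.

ΔKE lost ≈ 14200 J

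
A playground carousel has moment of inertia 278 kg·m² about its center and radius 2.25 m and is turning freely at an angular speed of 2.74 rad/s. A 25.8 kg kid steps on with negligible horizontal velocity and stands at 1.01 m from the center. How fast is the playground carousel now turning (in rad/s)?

No external torque acts about the center; L_before = L_after.
Added inertia Σmr² = (25.8)(1.01)² = 26.32 kg·m²; I_f = 278.0 + 26.32 = 304.3 kg·m².
ω_f = I_p ω_i / I_f = (278.0)(2.74) / 304.3 = 2.503 rad/s.

ω_f ≈ 2.50 rad/s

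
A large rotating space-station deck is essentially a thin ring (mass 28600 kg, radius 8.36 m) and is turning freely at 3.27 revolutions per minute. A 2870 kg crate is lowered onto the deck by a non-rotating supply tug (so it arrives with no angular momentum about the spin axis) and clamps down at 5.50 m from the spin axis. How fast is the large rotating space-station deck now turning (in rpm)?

ω_f ≈ 3.13 rpm

No external torque acts about the spin axis; L_before = L_after.
I_p = (28600)(8.36)² = 1.999e+06 kg·m².
Added inertia Σmr² = (2870)(5.50)² = 86820 kg·m²; I_f = 1.999e+06 + 86820 = 2.086e+06 kg·m².
ω_f = I_p ω_i / I_f = (1.999e+06)(3.27) / 2.086e+06 = 3.134 rpm.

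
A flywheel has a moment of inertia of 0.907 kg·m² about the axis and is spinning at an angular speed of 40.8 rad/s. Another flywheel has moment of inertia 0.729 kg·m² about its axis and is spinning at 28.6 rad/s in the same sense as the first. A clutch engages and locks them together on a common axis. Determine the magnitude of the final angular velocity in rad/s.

No external torque acts about the common axis, so total angular momentum is conserved.
Taking A's sense as positive: L = (0.9070)(40.8) + (0.7290)(28.6) = 57.86 kg·m²·rad/s.
Combined I = 0.9070 + 0.7290 = 1.636 kg·m².
ω_f = L / I = 57.86 / 1.636 = 35.36 rad/s.

|ω_f| ≈ 35.4 rad/s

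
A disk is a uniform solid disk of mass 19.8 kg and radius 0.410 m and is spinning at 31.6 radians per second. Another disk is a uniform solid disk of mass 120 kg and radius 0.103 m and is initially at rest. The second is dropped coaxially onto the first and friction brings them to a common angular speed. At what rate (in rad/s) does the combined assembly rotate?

The coupling torques are internal; angular momentum about the shared axis is conserved.
Moments of inertia: I_A = ½(19.8)(0.410)² = 1.664 kg·m²; I_B = ½(120)(0.103)² = 0.6365 kg·m².
Taking A's sense as positive: L = (1.664)(31.6) = 52.59 kg·m²·rad/s.
Combined I = 1.664 + 0.6365 = 2.301 kg·m².
ω_f = L / I = 52.59 / 2.301 = 22.86 rad/s.

|ω_f| ≈ 22.9 rad/s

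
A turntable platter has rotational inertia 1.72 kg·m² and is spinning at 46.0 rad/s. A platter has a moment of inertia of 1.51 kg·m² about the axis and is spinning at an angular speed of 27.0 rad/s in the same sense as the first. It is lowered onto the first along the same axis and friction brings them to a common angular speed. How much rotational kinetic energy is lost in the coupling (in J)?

ΔKE lost ≈ 145 J

The coupling torques are internal; angular momentum about the shared axis is conserved.
Taking A's sense as positive: L = (1.720)(46.0) + (1.510)(27.0) = 119.9 kg·m²·rad/s.
Combined I = 1.720 + 1.510 = 3.230 kg·m².
ω_f = L / I = 119.9 / 3.230 = 37.12 rad/s.
KE_i = ½ΣIω² = 2370 J; KE_f = ½(3.230)(37.12)² = 2225 J.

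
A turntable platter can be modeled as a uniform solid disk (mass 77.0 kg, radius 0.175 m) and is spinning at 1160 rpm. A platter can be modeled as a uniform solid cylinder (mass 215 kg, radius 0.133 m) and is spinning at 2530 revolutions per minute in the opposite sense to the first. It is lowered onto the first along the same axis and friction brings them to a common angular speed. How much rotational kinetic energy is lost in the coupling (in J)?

ΔKE lost ≈ 54300 J

No external torque acts about the common axis, so total angular momentum is conserved.
Moments of inertia: I_A = ½(77.0)(0.175)² = 1.179 kg·m²; I_B = ½(215)(0.133)² = 1.902 kg·m².
Taking A's sense as positive: L = (1.179)(1160) − (1.902)(2530) = -3443 kg·m²·rpm.
Combined I = 1.179 + 1.902 = 3.081 kg·m².
ω_f = L / I = -3443 / 3.081 = -1118 rpm.
KE_i = ½ΣIω² = 75440 J; KE_f = ½(3.081)(117.0)² = 21100 J.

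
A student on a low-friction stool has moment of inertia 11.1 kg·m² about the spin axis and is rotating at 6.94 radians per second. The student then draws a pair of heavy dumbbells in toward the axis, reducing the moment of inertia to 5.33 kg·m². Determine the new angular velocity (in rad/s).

Angular momentum about the spin axis is conserved since the torque about it is zero.
ω₂ = I₁ω₁ / I₂ = (11.10)(6.94 rad/s) / (5.330) = 14.45 rad/s.

ω₂ ≈ 14.5 rad/s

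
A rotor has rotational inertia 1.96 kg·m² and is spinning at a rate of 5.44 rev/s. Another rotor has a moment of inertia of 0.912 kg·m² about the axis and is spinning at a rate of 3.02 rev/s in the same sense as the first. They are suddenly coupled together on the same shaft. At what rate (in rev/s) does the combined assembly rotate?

The coupling torques are internal; angular momentum about the shared axis is conserved.
Taking A's sense as positive: L = (1.960)(5.44) + (0.9120)(3.02) = 13.42 kg·m²·rev/s.
Combined I = 1.960 + 0.9120 = 2.872 kg·m².
ω_f = L / I = 13.42 / 2.872 = 4.672 rev/s.

|ω_f| ≈ 4.67 rev/s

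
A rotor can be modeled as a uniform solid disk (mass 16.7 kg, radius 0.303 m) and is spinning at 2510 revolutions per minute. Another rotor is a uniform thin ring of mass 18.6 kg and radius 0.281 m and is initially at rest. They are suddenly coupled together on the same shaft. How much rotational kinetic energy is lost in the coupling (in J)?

ΔKE lost ≈ 17400 J

The coupling torques are internal; angular momentum about the shared axis is conserved.
Moments of inertia: I_A = ½(16.7)(0.303)² = 0.7666 kg·m²; I_B = (18.6)(0.281)² = 1.469 kg·m².
Taking A's sense as positive: L = (0.7666)(2510) = 1924 kg·m²·rpm.
Combined I = 0.7666 + 1.469 = 2.235 kg·m².
ω_f = L / I = 1924 / 2.235 = 860.8 rpm.
KE_i = ½ΣIω² = 26480 J; KE_f = ½(2.235)(90.15)² = 9082 J.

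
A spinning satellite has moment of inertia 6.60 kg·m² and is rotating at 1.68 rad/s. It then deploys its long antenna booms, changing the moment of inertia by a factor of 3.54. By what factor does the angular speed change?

ω₂/ω₁ ≈ 0.282

No external torque acts about the spin axis, so angular momentum is conserved.
I₂ = 3.54 × 6.60 = 23.36 kg·m².
ω₂/ω₁ = I₁/I₂ = 6.600 / 23.36 = 0.2825.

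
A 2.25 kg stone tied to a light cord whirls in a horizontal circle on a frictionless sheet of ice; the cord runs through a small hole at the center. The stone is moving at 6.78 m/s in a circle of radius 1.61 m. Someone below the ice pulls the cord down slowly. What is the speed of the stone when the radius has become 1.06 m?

The only horizontal force on the mass is along the cord (radial), so it exerts no torque about the hole and angular momentum m v r is conserved.
v₂ = v₁ r₁ / r₂ = (6.78)(1.61) / (1.06) = 10.30 m/s.

v₂ ≈ 10.3 m/s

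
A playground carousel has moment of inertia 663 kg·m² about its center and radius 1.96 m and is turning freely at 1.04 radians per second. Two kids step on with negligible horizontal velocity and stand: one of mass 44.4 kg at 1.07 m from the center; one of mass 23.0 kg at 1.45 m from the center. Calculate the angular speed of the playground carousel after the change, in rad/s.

The added mass arrives with no angular momentum about the center, and any external torque about the center is negligible, so the system's angular momentum is conserved.
Added inertia Σmr² = (44.4)(1.07)² + (23.0)(1.45)² = 99.19 kg·m²; I_f = 663.0 + 99.19 = 762.2 kg·m².
ω_f = I_p ω_i / I_f = (663.0)(1.04) / 762.2 = 0.9047 rad/s.

ω_f ≈ 0.905 rad/s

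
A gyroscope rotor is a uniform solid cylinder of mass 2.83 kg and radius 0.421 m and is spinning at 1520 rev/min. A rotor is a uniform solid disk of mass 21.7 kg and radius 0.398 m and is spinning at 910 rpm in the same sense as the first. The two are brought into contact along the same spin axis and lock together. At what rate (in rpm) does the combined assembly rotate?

The coupling torques are internal; angular momentum about the shared axis is conserved.
Moments of inertia: I_A = ½(2.83)(0.421)² = 0.2508 kg·m²; I_B = ½(21.7)(0.398)² = 1.719 kg·m².
Taking A's sense as positive: L = (0.2508)(1520) + (1.719)(910) = 1945 kg·m²·rpm.
Combined I = 0.2508 + 1.719 = 1.969 kg·m².
ω_f = L / I = 1945 / 1.969 = 987.7 rpm.

|ω_f| ≈ 988 rpm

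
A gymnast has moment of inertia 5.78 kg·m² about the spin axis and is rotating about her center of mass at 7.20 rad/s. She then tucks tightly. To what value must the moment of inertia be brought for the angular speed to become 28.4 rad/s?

I₂ ≈ 1.47 kg·m²

Angular momentum about the spin axis is conserved since the torque about it is zero.
I₂ = I₁ω₁ / ω₂ = (5.78)(7.20) / (28.4) = 1.465 kg·m².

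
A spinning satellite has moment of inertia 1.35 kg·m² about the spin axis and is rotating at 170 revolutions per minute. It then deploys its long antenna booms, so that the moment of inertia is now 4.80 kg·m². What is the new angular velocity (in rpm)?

No external torque acts about the spin axis, so angular momentum is conserved.
ω₂ = I₁ω₁ / I₂ = (1.350)(170 rpm) / (4.800) = 47.81 rpm.

ω₂ ≈ 47.8 rpm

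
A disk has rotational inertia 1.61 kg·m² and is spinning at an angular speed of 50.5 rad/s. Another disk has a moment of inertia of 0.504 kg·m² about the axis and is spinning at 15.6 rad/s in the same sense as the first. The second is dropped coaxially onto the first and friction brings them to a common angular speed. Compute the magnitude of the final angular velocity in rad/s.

|ω_f| ≈ 42.2 rad/s

No external torque acts about the common axis, so total angular momentum is conserved.
Taking A's sense as positive: L = (1.610)(50.5) + (0.5040)(15.6) = 89.17 kg·m²·rad/s.
Combined I = 1.610 + 0.5040 = 2.114 kg·m².
ω_f = L / I = 89.17 / 2.114 = 42.18 rad/s.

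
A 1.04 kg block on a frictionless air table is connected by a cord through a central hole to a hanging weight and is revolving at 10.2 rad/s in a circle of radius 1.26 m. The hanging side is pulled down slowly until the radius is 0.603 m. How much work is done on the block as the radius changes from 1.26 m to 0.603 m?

The constraining force is radial, so m r² ω about the center is conserved.
ω₂ = ω₁ (r₁/r₂)² = (10.2)(1.26/0.603)² = 44.54 rad/s.
W = ΔKE = ½m(v₂² − v₁²) = 289.1 J.

W ≈ 289 J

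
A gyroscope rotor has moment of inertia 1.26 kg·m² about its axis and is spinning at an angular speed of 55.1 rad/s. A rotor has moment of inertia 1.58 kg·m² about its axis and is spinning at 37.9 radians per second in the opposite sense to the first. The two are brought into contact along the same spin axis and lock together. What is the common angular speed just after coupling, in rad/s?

No external torque acts about the common axis, so total angular momentum is conserved.
Taking A's sense as positive: L = (1.260)(55.1) − (1.580)(37.9) = 9.544 kg·m²·rad/s.
Combined I = 1.260 + 1.580 = 2.840 kg·m².
ω_f = L / I = 9.544 / 2.840 = 3.361 rad/s.

|ω_f| ≈ 3.36 rad/s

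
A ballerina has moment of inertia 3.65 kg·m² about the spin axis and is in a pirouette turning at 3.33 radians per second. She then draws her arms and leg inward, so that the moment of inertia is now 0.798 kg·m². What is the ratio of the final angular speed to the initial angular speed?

Angular momentum about the spin axis is conserved since the torque about it is zero.
ω₂/ω₁ = I₁/I₂ = 3.650 / 0.7980 = 4.574.

ω₂/ω₁ ≈ 4.57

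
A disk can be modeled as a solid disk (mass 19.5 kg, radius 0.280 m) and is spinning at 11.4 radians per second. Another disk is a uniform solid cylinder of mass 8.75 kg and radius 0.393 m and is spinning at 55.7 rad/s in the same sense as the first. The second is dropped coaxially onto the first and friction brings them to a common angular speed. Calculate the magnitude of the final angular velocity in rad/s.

|ω_f| ≈ 32.2 rad/s

The coupling torques are internal; angular momentum about the shared axis is conserved.
Moments of inertia: I_A = ½(19.5)(0.280)² = 0.7644 kg·m²; I_B = ½(8.75)(0.393)² = 0.6757 kg·m².
Taking A's sense as positive: L = (0.7644)(11.4) + (0.6757)(55.7) = 46.35 kg·m²·rad/s.
Combined I = 0.7644 + 0.6757 = 1.440 kg·m².
ω_f = L / I = 46.35 / 1.440 = 32.19 rad/s.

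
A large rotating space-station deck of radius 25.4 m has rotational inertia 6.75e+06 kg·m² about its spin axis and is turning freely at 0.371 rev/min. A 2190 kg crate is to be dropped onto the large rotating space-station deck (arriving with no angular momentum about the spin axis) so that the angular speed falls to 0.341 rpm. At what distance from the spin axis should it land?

The added mass arrives with no angular momentum about the spin axis, and any external torque about the spin axis is negligible, so the system's angular momentum is conserved.
I_p ω_i = (I_p + m r²) ω_f ⇒ m r² = I_p(ω_i/ω_f − 1) = 6.750e+06(0.371/0.341 − 1) = 5.938e+05 kg·m².
r = √(5.938e+05/2190) = 16.47 m.

r ≈ 16.5 m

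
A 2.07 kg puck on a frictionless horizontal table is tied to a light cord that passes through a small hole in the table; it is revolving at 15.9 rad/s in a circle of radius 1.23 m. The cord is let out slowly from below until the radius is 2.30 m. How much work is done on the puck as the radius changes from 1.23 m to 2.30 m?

W ≈ -283 J

The constraining force is radial, so m r² ω about the center is conserved.
ω₂ = ω₁ (r₁/r₂)² = (15.9)(1.23/2.30)² = 4.547 rad/s.
W = ΔKE = ½m(v₂² − v₁²) = -282.6 J.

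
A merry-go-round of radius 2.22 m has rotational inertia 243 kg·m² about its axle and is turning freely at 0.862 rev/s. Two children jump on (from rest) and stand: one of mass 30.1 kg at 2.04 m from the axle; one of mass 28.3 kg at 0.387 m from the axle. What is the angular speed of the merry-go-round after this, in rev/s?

ω_f ≈ 0.562 rev/s

The added mass arrives with no angular momentum about the axle, and any external torque about the axle is negligible, so the system's angular momentum is conserved.
Added inertia Σmr² = (30.1)(2.04)² + (28.3)(0.387)² = 129.5 kg·m²; I_f = 243.0 + 129.5 = 372.5 kg·m².
ω_f = I_p ω_i / I_f = (243.0)(0.862) / 372.5 = 0.5623 rev/s.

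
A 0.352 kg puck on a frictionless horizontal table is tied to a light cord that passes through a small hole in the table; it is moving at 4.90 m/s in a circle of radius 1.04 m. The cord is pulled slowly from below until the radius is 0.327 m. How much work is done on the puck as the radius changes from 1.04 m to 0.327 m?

W ≈ 38.5 J

Central (radial) force ⇒ zero torque about the center ⇒ m v r is constant.
v₂ = v₁ r₁ / r₂ = (4.90)(1.04) / (0.327) = 15.58 m/s.
W = ΔKE = ½m(v₂² − v₁²) = 38.52 J.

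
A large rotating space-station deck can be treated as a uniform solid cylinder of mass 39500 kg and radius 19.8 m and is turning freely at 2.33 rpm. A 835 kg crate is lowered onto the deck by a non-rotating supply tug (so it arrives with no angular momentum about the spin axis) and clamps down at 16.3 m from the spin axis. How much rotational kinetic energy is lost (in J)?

energy lost ≈ 6420 J

The added mass arrives with no angular momentum about the spin axis, and any external torque about the spin axis is negligible, so the system's angular momentum is conserved.
I_p = ½(39500)(19.8)² = 7.743e+06 kg·m².
Added inertia Σmr² = (835)(16.3)² = 2.219e+05 kg·m²; I_f = 7.743e+06 + 2.219e+05 = 7.965e+06 kg·m².
ω_f = I_p ω_i / I_f = (7.743e+06)(2.33) / 7.965e+06 = 2.265 rpm.
KE_i = ½(7.743e+06)(0.2440 rad/s)² = 2.305e+05 J; KE_f = ½(7.965e+06)(0.2372)² = 2.241e+05 J.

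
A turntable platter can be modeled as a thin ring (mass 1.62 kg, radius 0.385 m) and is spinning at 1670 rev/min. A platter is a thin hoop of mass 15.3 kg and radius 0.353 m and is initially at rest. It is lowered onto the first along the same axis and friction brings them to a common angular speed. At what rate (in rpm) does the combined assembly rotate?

No external torque acts about the common axis, so total angular momentum is conserved.
Moments of inertia: I_A = (1.62)(0.385)² = 0.2401 kg·m²; I_B = (15.3)(0.353)² = 1.907 kg·m².
Taking A's sense as positive: L = (0.2401)(1670) = 401.0 kg·m²·rpm.
Combined I = 0.2401 + 1.907 = 2.147 kg·m².
ω_f = L / I = 401.0 / 2.147 = 186.8 rpm.

|ω_f| ≈ 187 rpm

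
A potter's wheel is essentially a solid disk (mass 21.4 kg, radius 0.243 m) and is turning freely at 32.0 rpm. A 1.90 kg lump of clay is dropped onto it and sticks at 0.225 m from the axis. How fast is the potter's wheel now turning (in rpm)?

ω_f ≈ 27.8 rpm

No external torque acts about the axis; L_before = L_after.
I_p = ½(21.4)(0.243)² = 0.6318 kg·m².
Added inertia Σmr² = (1.90)(0.225)² = 0.09619 kg·m²; I_f = 0.6318 + 0.09619 = 0.7280 kg·m².
ω_f = I_p ω_i / I_f = (0.6318)(32.0) / 0.7280 = 27.77 rpm.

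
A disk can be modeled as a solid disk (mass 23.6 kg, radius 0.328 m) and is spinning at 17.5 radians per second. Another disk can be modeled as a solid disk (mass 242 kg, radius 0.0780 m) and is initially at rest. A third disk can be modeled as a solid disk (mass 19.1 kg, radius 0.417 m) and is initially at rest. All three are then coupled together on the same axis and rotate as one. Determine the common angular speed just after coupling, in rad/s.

|ω_f| ≈ 6.06 rad/s

No external torque acts about the common axis, so total angular momentum is conserved.
Moments of inertia: I_A = ½(23.6)(0.328)² = 1.269 kg·m²; I_B = ½(242)(0.0780)² = 0.7362 kg·m²; I_C = ½(19.1)(0.417)² = 1.661 kg·m².
Taking A's sense as positive: L = (1.269)(17.5) = 22.22 kg·m²·rad/s.
Combined I = 1.269 + 0.7362 + 1.661 = 3.666 kg·m².
ω_f = L / I = 22.22 / 3.666 = 6.060 rad/s.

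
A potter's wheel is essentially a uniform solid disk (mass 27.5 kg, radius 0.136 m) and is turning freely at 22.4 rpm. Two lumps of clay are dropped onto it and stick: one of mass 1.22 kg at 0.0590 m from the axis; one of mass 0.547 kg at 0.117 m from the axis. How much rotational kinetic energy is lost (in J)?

The added mass arrives with no angular momentum about the axis, and any external torque about the axis is negligible, so the system's angular momentum is conserved.
I_p = ½(27.5)(0.136)² = 0.2543 kg·m².
Added inertia Σmr² = (1.22)(0.0590)² + (0.547)(0.117)² = 0.01173 kg·m²; I_f = 0.2543 + 0.01173 = 0.2661 kg·m².
ω_f = I_p ω_i / I_f = (0.2543)(22.4) / 0.2661 = 21.41 rpm.
KE_i = ½(0.2543)(2.346 rad/s)² = 0.6997 J; KE_f = ½(0.2661)(2.242)² = 0.6688 J.

energy lost ≈ 0.0309 J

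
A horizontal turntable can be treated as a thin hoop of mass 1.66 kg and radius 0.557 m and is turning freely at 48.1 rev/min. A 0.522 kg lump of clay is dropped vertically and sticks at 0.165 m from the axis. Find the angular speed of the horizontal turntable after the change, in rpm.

The added mass arrives with no angular momentum about the axis, and any external torque about the axis is negligible, so the system's angular momentum is conserved.
I_p = (1.66)(0.557)² = 0.5150 kg·m².
Added inertia Σmr² = (0.522)(0.165)² = 0.01421 kg·m²; I_f = 0.5150 + 0.01421 = 0.5292 kg·m².
ω_f = I_p ω_i / I_f = (0.5150)(48.1) / 0.5292 = 46.81 rpm.

ω_f ≈ 46.8 rpm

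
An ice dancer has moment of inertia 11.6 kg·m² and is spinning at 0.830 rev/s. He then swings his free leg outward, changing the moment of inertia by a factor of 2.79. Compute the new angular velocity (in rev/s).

ω₂ ≈ 0.297 rev/s

With no external torque about the axis, L is conserved: I₁ω₁ = I₂ω₂.
I₂ = 2.79 × 11.6 = 32.36 kg·m².
ω₂ = I₁ω₁ / I₂ = (11.60)(0.830 rev/s) / (32.36) = 0.2975 rev/s.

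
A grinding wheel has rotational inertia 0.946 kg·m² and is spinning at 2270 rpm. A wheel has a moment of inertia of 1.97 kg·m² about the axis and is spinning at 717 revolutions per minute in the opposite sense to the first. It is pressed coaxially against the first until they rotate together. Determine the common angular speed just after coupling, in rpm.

No external torque acts about the common axis, so total angular momentum is conserved.
Taking A's sense as positive: L = (0.9460)(2270) − (1.970)(717) = 734.9 kg·m²·rpm.
Combined I = 0.9460 + 1.970 = 2.916 kg·m².
ω_f = L / I = 734.9 / 2.916 = 252.0 rpm.

|ω_f| ≈ 252 rpm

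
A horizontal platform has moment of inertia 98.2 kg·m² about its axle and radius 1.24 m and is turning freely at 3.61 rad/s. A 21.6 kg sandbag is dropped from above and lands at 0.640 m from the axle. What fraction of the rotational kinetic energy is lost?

fraction ≈ 0.0826

The added mass arrives with no angular momentum about the axle, and any external torque about the axle is negligible, so the system's angular momentum is conserved.
Added inertia Σmr² = (21.6)(0.640)² = 8.847 kg·m²; I_f = 98.20 + 8.847 = 107.0 kg·m².
ω_f = I_p ω_i / I_f = (98.20)(3.61) / 107.0 = 3.312 rad/s.
KE_i = ½(98.20)(3.610 rad/s)² = 639.9 J; KE_f = ½(107.0)(3.312)² = 587.0 J.
Fraction lost = 0.08265.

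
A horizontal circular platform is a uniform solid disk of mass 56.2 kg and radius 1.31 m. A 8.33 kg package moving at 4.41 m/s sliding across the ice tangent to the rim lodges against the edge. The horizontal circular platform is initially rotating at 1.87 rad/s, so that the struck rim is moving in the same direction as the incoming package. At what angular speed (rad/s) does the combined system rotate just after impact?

The axle reaction passes through the central axle and exerts no torque about it; angular momentum about the central axle is conserved through the impact.
I_p = ½(56.2)(1.31)² = 48.22 kg·m². Taking the sense of the package's angular momentum as positive, L_{package} = m v R = (8.33)(4.41)(1.31) = 48.12 kg·m²/s.
L_i = +I_p ω_p + m v R = +(48.22)(1.87) + 48.12 = 138.3 kg·m²/s.
After sticking, I_f = I_p + m R² = 48.22 + (8.33)(1.31)² = 62.52 kg·m².
ω_f = L_i / I_f = 138.3 / 62.52 = 2.212 rad/s.

|ω_f| ≈ 2.21 rad/s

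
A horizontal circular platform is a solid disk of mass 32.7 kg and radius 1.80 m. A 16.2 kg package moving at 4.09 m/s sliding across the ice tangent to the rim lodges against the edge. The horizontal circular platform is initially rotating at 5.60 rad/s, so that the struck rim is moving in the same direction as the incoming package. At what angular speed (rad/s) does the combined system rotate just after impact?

About the central axle the impulsive forces during the collision are internal, so angular momentum about that axis is conserved.
I_p = ½(32.7)(1.80)² = 52.97 kg·m². Taking the sense of the package's angular momentum as positive, L_{package} = m v R = (16.2)(4.09)(1.80) = 119.3 kg·m²/s.
L_i = +I_p ω_p + m v R = +(52.97)(5.60) + 119.3 = 415.9 kg·m²/s.
After sticking, I_f = I_p + m R² = 52.97 + (16.2)(1.80)² = 105.5 kg·m².
ω_f = L_i / I_f = 415.9 / 105.5 = 3.944 rad/s.

|ω_f| ≈ 3.94 rad/s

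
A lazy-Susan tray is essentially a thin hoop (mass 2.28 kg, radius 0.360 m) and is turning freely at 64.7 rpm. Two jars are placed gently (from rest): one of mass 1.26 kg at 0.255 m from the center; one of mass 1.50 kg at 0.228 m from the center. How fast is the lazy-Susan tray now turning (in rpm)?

No external torque acts about the center; L_before = L_after.
I_p = (2.28)(0.360)² = 0.2955 kg·m².
Added inertia Σmr² = (1.26)(0.255)² + (1.50)(0.228)² = 0.1599 kg·m²; I_f = 0.2955 + 0.1599 = 0.4554 kg·m².
ω_f = I_p ω_i / I_f = (0.2955)(64.7) / 0.4554 = 41.98 rpm.

ω_f ≈ 42.0 rpm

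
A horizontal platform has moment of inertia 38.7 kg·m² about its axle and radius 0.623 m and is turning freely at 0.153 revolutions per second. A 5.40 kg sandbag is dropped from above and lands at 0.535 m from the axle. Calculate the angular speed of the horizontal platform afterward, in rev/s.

ω_f ≈ 0.147 rev/s

The added mass arrives with no angular momentum about the axle, and any external torque about the axle is negligible, so the system's angular momentum is conserved.
Added inertia Σmr² = (5.40)(0.535)² = 1.546 kg·m²; I_f = 38.70 + 1.546 = 40.25 kg·m².
ω_f = I_p ω_i / I_f = (38.70)(0.153) / 40.25 = 0.1471 rev/s.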